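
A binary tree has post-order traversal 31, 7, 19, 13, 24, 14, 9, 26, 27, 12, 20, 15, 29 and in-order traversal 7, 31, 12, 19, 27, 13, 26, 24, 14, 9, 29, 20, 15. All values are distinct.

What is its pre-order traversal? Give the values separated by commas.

29, 12, 7, 31, 27, 19, 26, 13, 9, 14, 24, 15, 20

The last element of post-order is the root; it splits in-order into left and right subtrees.
Root 29: left subtree has 10 nodes {7, 31, 12, 19, 27, 13, 26, 24, 14, 9}, right has 2 {20, 15}.
  Root 12: left subtree has 2 nodes {7, 31}, right has 7 {19, 27, 13, 26, 24, 14, 9}.
    Root 7: left subtree has 0 nodes { }, right has 1 {31}.
    Root 27: left subtree has 1 node {19}, right has 5 {13, 26, 24, 14, 9}.
      Root 26: left subtree has 1 node {13}, right has 3 {24, 14, 9}.
        Root 9: left subtree has 2 nodes {24, 14}, right has 0 { }.
          Root 14: left subtree has 1 node {24}, right has 0 { }.
  Root 15: left subtree has 1 node {20}, right has 0 { }.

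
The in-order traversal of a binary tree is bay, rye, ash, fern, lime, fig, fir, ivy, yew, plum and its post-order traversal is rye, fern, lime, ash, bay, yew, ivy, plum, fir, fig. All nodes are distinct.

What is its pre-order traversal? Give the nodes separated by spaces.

The last element of post-order is the root; it splits in-order into left and right subtrees.
Root fig: left subtree has 5 nodes {bay, rye, ash, fern, lime}, right has 4 {fir, ivy, yew, plum}.
  Root bay: left subtree has 0 nodes { }, right has 4 {rye, ash, fern, lime}.
    Root ash: left subtree has 1 node {rye}, right has 2 {fern, lime}.
      Root lime: left subtree has 1 node {fern}, right has 0 { }.
  Root fir: left subtree has 0 nodes { }, right has 3 {ivy, yew, plum}.
    Root plum: left subtree has 2 nodes {ivy, yew}, right has 0 { }.
      Root ivy: left subtree has 0 nodes { }, right has 1 {yew}.

fig bay ash rye lime fern fir plum ivy yew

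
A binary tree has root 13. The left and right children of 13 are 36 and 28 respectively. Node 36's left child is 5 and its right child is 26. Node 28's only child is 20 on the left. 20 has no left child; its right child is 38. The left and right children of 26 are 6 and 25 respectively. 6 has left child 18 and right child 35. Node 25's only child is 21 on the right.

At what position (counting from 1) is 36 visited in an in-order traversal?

2

In-order visits the left subtree, then the node, then the right subtree.
At 13: go left to 36.
  At 36: go left to 5.
    5 is a leaf — visit 5.
  Visit 36.
  At 36: go right to 26.
    At 26: go left to 6.
      At 6: go left to 18.
        18 is a leaf — visit 18.
      Visit 6.
      At 6: go right to 35.
        35 is a leaf — visit 35.
    Visit 26.
    At 26: go right to 25.
      At 25: no left child.
      Visit 25.
      At 25: go right to 21.
        21 is a leaf — visit 21.
Visit 13.
At 13: go right to 28.
  At 28: go left to 20.
    At 20: no left child.
    Visit 20.
    At 20: go right to 38.
      38 is a leaf — visit 38.
  Visit 28.
  At 28: no right child.
Full in-order sequence: 5, 36, 18, 6, 35, 26, 25, 21, 13, 20, 38, 28.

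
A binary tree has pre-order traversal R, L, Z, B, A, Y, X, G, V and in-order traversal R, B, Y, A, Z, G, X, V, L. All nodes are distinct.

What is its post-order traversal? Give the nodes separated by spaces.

Y A B G V X Z L R

The first element of pre-order is the root; it splits in-order into left and right subtrees.
Root R: left subtree has 0 nodes { }, right has 8 {B, Y, A, Z, G, X, V, L}.
  Root L: left subtree has 7 nodes {B, Y, A, Z, G, X, V}, right has 0 { }.
    Root Z: left subtree has 3 nodes {B, Y, A}, right has 3 {G, X, V}.
      Root B: left subtree has 0 nodes { }, right has 2 {Y, A}.
        Root A: left subtree has 1 node {Y}, right has 0 { }.
      Root X: left subtree has 1 node {G}, right has 1 {V}.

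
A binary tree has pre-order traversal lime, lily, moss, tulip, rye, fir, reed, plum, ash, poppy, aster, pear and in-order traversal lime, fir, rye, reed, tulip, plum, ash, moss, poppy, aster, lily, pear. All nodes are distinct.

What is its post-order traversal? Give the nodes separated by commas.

The first element of pre-order is the root; it splits in-order into left and right subtrees.
Root lime: left subtree has 0 nodes { }, right has 11 {fir, rye, reed, tulip, plum, ash, moss, poppy, aster, lily, pear}.
  Root lily: left subtree has 9 nodes {fir, rye, reed, tulip, plum, ash, moss, poppy, aster}, right has 1 {pear}.
    Root moss: left subtree has 6 nodes {fir, rye, reed, tulip, plum, ash}, right has 2 {poppy, aster}.
      Root tulip: left subtree has 3 nodes {fir, rye, reed}, right has 2 {plum, ash}.
        Root rye: left subtree has 1 node {fir}, right has 1 {reed}.
        Root plum: left subtree has 0 nodes { }, right has 1 {ash}.
      Root poppy: left subtree has 0 nodes { }, right has 1 {aster}.

fir, reed, rye, ash, plum, tulip, aster, poppy, moss, pear, lily, lime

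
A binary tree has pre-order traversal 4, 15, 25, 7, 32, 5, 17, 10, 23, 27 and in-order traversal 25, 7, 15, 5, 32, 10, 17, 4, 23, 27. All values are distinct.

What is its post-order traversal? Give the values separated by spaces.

The first element of pre-order is the root; it splits in-order into left and right subtrees.
Root 4: left subtree has 7 nodes {25, 7, 15, 5, 32, 10, 17}, right has 2 {23, 27}.
  Root 15: left subtree has 2 nodes {25, 7}, right has 4 {5, 32, 10, 17}.
    Root 25: left subtree has 0 nodes { }, right has 1 {7}.
    Root 32: left subtree has 1 node {5}, right has 2 {10, 17}.
      Root 17: left subtree has 1 node {10}, right has 0 { }.
  Root 23: left subtree has 0 nodes { }, right has 1 {27}.

7 25 5 10 17 32 15 27 23 4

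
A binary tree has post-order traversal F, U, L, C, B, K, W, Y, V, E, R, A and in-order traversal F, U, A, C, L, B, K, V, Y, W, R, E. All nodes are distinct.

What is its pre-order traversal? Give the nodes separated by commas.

A, U, F, R, V, K, B, C, L, Y, W, E

The last element of post-order is the root; it splits in-order into left and right subtrees.
Root A: left subtree has 2 nodes {F, U}, right has 9 {C, L, B, K, V, Y, W, R, E}.
  Root U: left subtree has 1 node {F}, right has 0 { }.
  Root R: left subtree has 7 nodes {C, L, B, K, V, Y, W}, right has 1 {E}.
    Root V: left subtree has 4 nodes {C, L, B, K}, right has 2 {Y, W}.
      Root K: left subtree has 3 nodes {C, L, B}, right has 0 { }.
        Root B: left subtree has 2 nodes {C, L}, right has 0 { }.
          Root C: left subtree has 0 nodes { }, right has 1 {L}.
      Root Y: left subtree has 0 nodes { }, right has 1 {W}.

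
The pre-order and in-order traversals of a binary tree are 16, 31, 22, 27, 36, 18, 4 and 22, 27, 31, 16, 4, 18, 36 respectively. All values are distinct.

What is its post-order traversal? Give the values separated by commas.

27, 22, 31, 4, 18, 36, 16

The first element of pre-order is the root; it splits in-order into left and right subtrees.
Root 16: left subtree has 3 nodes {22, 27, 31}, right has 3 {4, 18, 36}.
  Root 31: left subtree has 2 nodes {22, 27}, right has 0 { }.
    Root 22: left subtree has 0 nodes { }, right has 1 {27}.
  Root 36: left subtree has 2 nodes {4, 18}, right has 0 { }.
    Root 18: left subtree has 1 node {4}, right has 0 { }.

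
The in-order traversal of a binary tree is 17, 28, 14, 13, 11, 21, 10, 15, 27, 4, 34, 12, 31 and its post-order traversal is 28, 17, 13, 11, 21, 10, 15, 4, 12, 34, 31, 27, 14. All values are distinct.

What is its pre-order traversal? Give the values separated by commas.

14, 17, 28, 27, 15, 10, 21, 11, 13, 31, 34, 4, 12

The last element of post-order is the root; it splits in-order into left and right subtrees.
Root 14: left subtree has 2 nodes {17, 28}, right has 10 {13, 11, 21, 10, 15, 27, 4, 34, 12, 31}.
  Root 17: left subtree has 0 nodes { }, right has 1 {28}.
  Root 27: left subtree has 5 nodes {13, 11, 21, 10, 15}, right has 4 {4, 34, 12, 31}.
    Root 15: left subtree has 4 nodes {13, 11, 21, 10}, right has 0 { }.
      Root 10: left subtree has 3 nodes {13, 11, 21}, right has 0 { }.
        Root 21: left subtree has 2 nodes {13, 11}, right has 0 { }.
          Root 11: left subtree has 1 node {13}, right has 0 { }.
    Root 31: left subtree has 3 nodes {4, 34, 12}, right has 0 { }.
      Root 34: left subtree has 1 node {4}, right has 1 {12}.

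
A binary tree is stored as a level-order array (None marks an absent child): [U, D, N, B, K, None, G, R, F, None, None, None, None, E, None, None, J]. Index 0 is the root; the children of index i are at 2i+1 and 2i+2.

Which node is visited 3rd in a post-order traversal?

Post-order visits the left subtree, then the right subtree, then the node.
At U: go left to D.
  At D: go left to B.
    At B: go left to R.
      At R: no left child.
      At R: go right to J.
        J is a leaf — visit J.
      Visit R.
    At B: go right to F.
      F is a leaf — visit F.
    Visit B.
  At D: go right to K.
    K is a leaf — visit K.
  Visit D.
At U: go right to N.
  At N: no left child.
  At N: go right to G.
    At G: go left to E.
      E is a leaf — visit E.
    At G: no right child.
    Visit G.
  Visit N.
Visit U.
Full post-order sequence: J, R, F, B, K, D, E, G, N, U.

F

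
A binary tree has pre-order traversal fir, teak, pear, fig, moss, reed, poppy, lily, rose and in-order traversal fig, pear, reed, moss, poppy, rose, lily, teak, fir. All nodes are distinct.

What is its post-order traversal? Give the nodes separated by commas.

The first element of pre-order is the root; it splits in-order into left and right subtrees.
Root fir: left subtree has 8 nodes {fig, pear, reed, moss, poppy, rose, lily, teak}, right has 0 { }.
  Root teak: left subtree has 7 nodes {fig, pear, reed, moss, poppy, rose, lily}, right has 0 { }.
    Root pear: left subtree has 1 node {fig}, right has 5 {reed, moss, poppy, rose, lily}.
      Root moss: left subtree has 1 node {reed}, right has 3 {poppy, rose, lily}.
        Root poppy: left subtree has 0 nodes { }, right has 2 {rose, lily}.
          Root lily: left subtree has 1 node {rose}, right has 0 { }.

fig, reed, rose, lily, poppy, moss, pear, teak, fir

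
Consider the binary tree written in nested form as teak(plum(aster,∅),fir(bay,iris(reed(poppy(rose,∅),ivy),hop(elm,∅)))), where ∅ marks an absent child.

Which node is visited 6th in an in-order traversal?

rose

In-order visits the left subtree, then the node, then the right subtree.
At teak: go left to plum.
  At plum: go left to aster.
    aster is a leaf — visit aster.
  Visit plum.
  At plum: no right child.
Visit teak.
At teak: go right to fir.
  At fir: go left to bay.
    bay is a leaf — visit bay.
  Visit fir.
  At fir: go right to iris.
    At iris: go left to reed.
      At reed: go left to poppy.
        At poppy: go left to rose.
          rose is a leaf — visit rose.
        Visit poppy.
        At poppy: no right child.
      Visit reed.
      At reed: go right to ivy.
        ivy is a leaf — visit ivy.
    Visit iris.
    At iris: go right to hop.
      At hop: go left to elm.
        elm is a leaf — visit elm.
      Visit hop.
      At hop: no right child.
Full in-order sequence: aster, plum, teak, bay, fir, rose, poppy, reed, ivy, iris, elm, hop.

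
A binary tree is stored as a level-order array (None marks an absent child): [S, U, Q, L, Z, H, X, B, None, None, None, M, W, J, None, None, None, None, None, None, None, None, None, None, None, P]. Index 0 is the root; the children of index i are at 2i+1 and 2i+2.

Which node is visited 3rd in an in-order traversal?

In-order visits the left subtree, then the node, then the right subtree.
At S: go left to U.
  At U: go left to L.
    At L: go left to B.
      B is a leaf — visit B.
    Visit L.
    At L: no right child.
  Visit U.
  At U: go right to Z.
    Z is a leaf — visit Z.
Visit S.
At S: go right to Q.
  At Q: go left to H.
    At H: go left to M.
      M is a leaf — visit M.
    Visit H.
    At H: go right to W.
      At W: go left to P.
        P is a leaf — visit P.
      Visit W.
      At W: no right child.
  Visit Q.
  At Q: go right to X.
    At X: go left to J.
      J is a leaf — visit J.
    Visit X.
    At X: no right child.
Full in-order sequence: B, L, U, Z, S, M, H, P, W, Q, J, X.

U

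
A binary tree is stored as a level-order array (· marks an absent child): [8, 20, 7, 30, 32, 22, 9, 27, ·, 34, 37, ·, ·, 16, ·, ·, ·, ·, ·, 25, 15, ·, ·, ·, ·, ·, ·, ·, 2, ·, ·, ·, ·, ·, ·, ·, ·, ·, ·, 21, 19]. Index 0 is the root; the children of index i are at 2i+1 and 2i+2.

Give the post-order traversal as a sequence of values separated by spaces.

27 30 21 19 25 15 34 37 32 20 22 2 16 9 7 8

Post-order visits the left subtree, then the right subtree, then the node.
At 8: go left to 20.
  At 20: go left to 30.
    At 30: go left to 27.
      27 is a leaf — visit 27.
    At 30: no right child.
    Visit 30.
  At 20: go right to 32.
    At 32: go left to 34.
      At 34: go left to 25.
        At 25: go left to 21.
          21 is a leaf — visit 21.
        At 25: go right to 19.
          19 is a leaf — visit 19.
        Visit 25.
      At 34: go right to 15.
        15 is a leaf — visit 15.
      Visit 34.
    At 32: go right to 37.
      37 is a leaf — visit 37.
    Visit 32.
  Visit 20.
At 8: go right to 7.
  At 7: go left to 22.
    22 is a leaf — visit 22.
  At 7: go right to 9.
    At 9: go left to 16.
      At 16: no left child.
      At 16: go right to 2.
        2 is a leaf — visit 2.
      Visit 16.
    At 9: no right child.
    Visit 9.
  Visit 7.
Visit 8.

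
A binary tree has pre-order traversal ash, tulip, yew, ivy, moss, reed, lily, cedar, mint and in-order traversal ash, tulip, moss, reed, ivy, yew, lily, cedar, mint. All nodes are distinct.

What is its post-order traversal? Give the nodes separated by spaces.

The first element of pre-order is the root; it splits in-order into left and right subtrees.
Root ash: left subtree has 0 nodes { }, right has 8 {tulip, moss, reed, ivy, yew, lily, cedar, mint}.
  Root tulip: left subtree has 0 nodes { }, right has 7 {moss, reed, ivy, yew, lily, cedar, mint}.
    Root yew: left subtree has 3 nodes {moss, reed, ivy}, right has 3 {lily, cedar, mint}.
      Root ivy: left subtree has 2 nodes {moss, reed}, right has 0 { }.
        Root moss: left subtree has 0 nodes { }, right has 1 {reed}.
      Root lily: left subtree has 0 nodes { }, right has 2 {cedar, mint}.
        Root cedar: left subtree has 0 nodes { }, right has 1 {mint}.

reed moss ivy mint cedar lily yew tulip ash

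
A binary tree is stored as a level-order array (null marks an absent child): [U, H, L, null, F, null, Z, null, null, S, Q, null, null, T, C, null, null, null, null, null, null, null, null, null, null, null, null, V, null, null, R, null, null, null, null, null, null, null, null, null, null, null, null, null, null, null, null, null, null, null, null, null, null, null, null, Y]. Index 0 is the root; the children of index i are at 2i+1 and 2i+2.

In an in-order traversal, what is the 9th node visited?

T

In-order visits the left subtree, then the node, then the right subtree.
At U: go left to H.
  At H: no left child.
  Visit H.
  At H: go right to F.
    At F: go left to S.
      S is a leaf — visit S.
    Visit F.
    At F: go right to Q.
      Q is a leaf — visit Q.
Visit U.
At U: go right to L.
  At L: no left child.
  Visit L.
  At L: go right to Z.
    At Z: go left to T.
      At T: go left to V.
        At V: go left to Y.
          Y is a leaf — visit Y.
        Visit V.
        At V: no right child.
      Visit T.
      At T: no right child.
    Visit Z.
    At Z: go right to C.
      At C: no left child.
      Visit C.
      At C: go right to R.
        R is a leaf — visit R.
Full in-order sequence: H, S, F, Q, U, L, Y, V, T, Z, C, R.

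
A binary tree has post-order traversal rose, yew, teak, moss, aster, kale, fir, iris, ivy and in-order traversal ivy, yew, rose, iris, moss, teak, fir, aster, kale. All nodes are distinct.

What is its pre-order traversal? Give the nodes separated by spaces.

The last element of post-order is the root; it splits in-order into left and right subtrees.
Root ivy: left subtree has 0 nodes { }, right has 8 {yew, rose, iris, moss, teak, fir, aster, kale}.
  Root iris: left subtree has 2 nodes {yew, rose}, right has 5 {moss, teak, fir, aster, kale}.
    Root yew: left subtree has 0 nodes { }, right has 1 {rose}.
    Root fir: left subtree has 2 nodes {moss, teak}, right has 2 {aster, kale}.
      Root moss: left subtree has 0 nodes { }, right has 1 {teak}.
      Root kale: left subtree has 1 node {aster}, right has 0 { }.

ivy iris yew rose fir moss teak kale aster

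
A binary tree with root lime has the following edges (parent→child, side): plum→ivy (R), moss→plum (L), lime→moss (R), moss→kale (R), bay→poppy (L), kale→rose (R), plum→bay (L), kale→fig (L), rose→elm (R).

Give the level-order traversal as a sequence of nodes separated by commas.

Level-order visits nodes level by level from the root, left to right within each level.
Level 0: lime
Level 1: moss
Level 2: plum, kale
Level 3: bay, ivy, fig, rose
Level 4: poppy, elm

lime, moss, plum, kale, bay, ivy, fig, rose, poppy, elm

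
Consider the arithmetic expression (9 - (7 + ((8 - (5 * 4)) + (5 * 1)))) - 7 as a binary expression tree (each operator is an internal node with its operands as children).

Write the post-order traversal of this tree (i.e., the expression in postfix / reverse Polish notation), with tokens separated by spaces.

9 7 8 5 4 * - 5 1 * + + - 7 -

Post-order on an expression tree gives postfix notation: for each operator, emit left operand, right operand, then the operator.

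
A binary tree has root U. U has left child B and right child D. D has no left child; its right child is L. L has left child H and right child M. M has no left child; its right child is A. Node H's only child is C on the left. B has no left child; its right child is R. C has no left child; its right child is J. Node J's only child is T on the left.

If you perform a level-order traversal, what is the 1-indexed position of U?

Level-order visits nodes level by level from the root, left to right within each level.
Level 0: U
Level 1: B, D
Level 2: R, L
Level 3: H, M
Level 4: C, A
Level 5: J
Level 6: T
Full level-order sequence: U, B, D, R, L, H, M, C, A, J, T.

1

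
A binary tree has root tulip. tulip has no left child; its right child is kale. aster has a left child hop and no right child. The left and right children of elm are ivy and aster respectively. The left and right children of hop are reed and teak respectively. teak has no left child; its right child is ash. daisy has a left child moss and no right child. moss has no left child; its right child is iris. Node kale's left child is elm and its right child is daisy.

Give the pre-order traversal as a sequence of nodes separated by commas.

Pre-order visits the node, then its left subtree, then its right subtree.
Visit tulip.
At tulip: no left child.
At tulip: go right to kale.
  Visit kale.
  At kale: go left to elm.
    Visit elm.
    At elm: go left to ivy.
      ivy is a leaf — visit ivy.
    At elm: go right to aster.
      Visit aster.
      At aster: go left to hop.
        Visit hop.
        At hop: go left to reed.
          reed is a leaf — visit reed.
        At hop: go right to teak.
          Visit teak.
          At teak: no left child.
          At teak: go right to ash.
            ash is a leaf — visit ash.
      At aster: no right child.
  At kale: go right to daisy.
    Visit daisy.
    At daisy: go left to moss.
      Visit moss.
      At moss: no left child.
      At moss: go right to iris.
        iris is a leaf — visit iris.
    At daisy: no right child.

tulip, kale, elm, ivy, aster, hop, reed, teak, ash, daisy, moss, iris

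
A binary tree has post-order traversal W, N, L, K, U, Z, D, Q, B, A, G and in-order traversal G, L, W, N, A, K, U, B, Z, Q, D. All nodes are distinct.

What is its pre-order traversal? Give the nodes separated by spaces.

The last element of post-order is the root; it splits in-order into left and right subtrees.
Root G: left subtree has 0 nodes { }, right has 10 {L, W, N, A, K, U, B, Z, Q, D}.
  Root A: left subtree has 3 nodes {L, W, N}, right has 6 {K, U, B, Z, Q, D}.
    Root L: left subtree has 0 nodes { }, right has 2 {W, N}.
      Root N: left subtree has 1 node {W}, right has 0 { }.
    Root B: left subtree has 2 nodes {K, U}, right has 3 {Z, Q, D}.
      Root U: left subtree has 1 node {K}, right has 0 { }.
      Root Q: left subtree has 1 node {Z}, right has 1 {D}.

G A L N W B U K Q Z D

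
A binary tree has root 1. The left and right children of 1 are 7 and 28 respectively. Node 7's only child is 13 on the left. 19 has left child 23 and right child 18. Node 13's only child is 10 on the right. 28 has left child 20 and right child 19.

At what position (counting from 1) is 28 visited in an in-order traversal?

In-order visits the left subtree, then the node, then the right subtree.
At 1: go left to 7.
  At 7: go left to 13.
    At 13: no left child.
    Visit 13.
    At 13: go right to 10.
      10 is a leaf — visit 10.
  Visit 7.
  At 7: no right child.
Visit 1.
At 1: go right to 28.
  At 28: go left to 20.
    20 is a leaf — visit 20.
  Visit 28.
  At 28: go right to 19.
    At 19: go left to 23.
      23 is a leaf — visit 23.
    Visit 19.
    At 19: go right to 18.
      18 is a leaf — visit 18.
Full in-order sequence: 13, 10, 7, 1, 20, 28, 23, 19, 18.

6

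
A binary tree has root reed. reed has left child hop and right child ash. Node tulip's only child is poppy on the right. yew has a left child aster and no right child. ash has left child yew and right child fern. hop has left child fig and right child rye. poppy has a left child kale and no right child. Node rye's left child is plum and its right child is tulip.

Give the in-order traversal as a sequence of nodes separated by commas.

fig, hop, plum, rye, tulip, kale, poppy, reed, aster, yew, ash, fern

In-order visits the left subtree, then the node, then the right subtree.
At reed: go left to hop.
  At hop: go left to fig.
    fig is a leaf — visit fig.
  Visit hop.
  At hop: go right to rye.
    At rye: go left to plum.
      plum is a leaf — visit plum.
    Visit rye.
    At rye: go right to tulip.
      At tulip: no left child.
      Visit tulip.
      At tulip: go right to poppy.
        At poppy: go left to kale.
          kale is a leaf — visit kale.
        Visit poppy.
        At poppy: no right child.
Visit reed.
At reed: go right to ash.
  At ash: go left to yew.
    At yew: go left to aster.
      aster is a leaf — visit aster.
    Visit yew.
    At yew: no right child.
  Visit ash.
  At ash: go right to fern.
    fern is a leaf — visit fern.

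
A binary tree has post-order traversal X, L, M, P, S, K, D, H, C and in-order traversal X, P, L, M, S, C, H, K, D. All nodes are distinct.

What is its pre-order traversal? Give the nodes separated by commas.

C, S, P, X, M, L, H, D, K

The last element of post-order is the root; it splits in-order into left and right subtrees.
Root C: left subtree has 5 nodes {X, P, L, M, S}, right has 3 {H, K, D}.
  Root S: left subtree has 4 nodes {X, P, L, M}, right has 0 { }.
    Root P: left subtree has 1 node {X}, right has 2 {L, M}.
      Root M: left subtree has 1 node {L}, right has 0 { }.
  Root H: left subtree has 0 nodes { }, right has 2 {K, D}.
    Root D: left subtree has 1 node {K}, right has 0 { }.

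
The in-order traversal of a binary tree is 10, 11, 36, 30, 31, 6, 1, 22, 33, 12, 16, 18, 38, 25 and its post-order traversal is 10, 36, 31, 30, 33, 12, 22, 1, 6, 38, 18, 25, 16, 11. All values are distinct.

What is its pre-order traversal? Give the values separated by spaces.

The last element of post-order is the root; it splits in-order into left and right subtrees.
Root 11: left subtree has 1 node {10}, right has 12 {36, 30, 31, 6, 1, 22, 33, 12, 16, 18, 38, 25}.
  Root 16: left subtree has 8 nodes {36, 30, 31, 6, 1, 22, 33, 12}, right has 3 {18, 38, 25}.
    Root 6: left subtree has 3 nodes {36, 30, 31}, right has 4 {1, 22, 33, 12}.
      Root 30: left subtree has 1 node {36}, right has 1 {31}.
      Root 1: left subtree has 0 nodes { }, right has 3 {22, 33, 12}.
        Root 22: left subtree has 0 nodes { }, right has 2 {33, 12}.
          Root 12: left subtree has 1 node {33}, right has 0 { }.
    Root 25: left subtree has 2 nodes {18, 38}, right has 0 { }.
      Root 18: left subtree has 0 nodes { }, right has 1 {38}.

11 10 16 6 30 36 31 1 22 12 33 25 18 38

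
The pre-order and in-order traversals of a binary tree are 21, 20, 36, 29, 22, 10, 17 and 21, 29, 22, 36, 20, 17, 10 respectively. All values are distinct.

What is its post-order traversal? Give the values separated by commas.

22, 29, 36, 17, 10, 20, 21

The first element of pre-order is the root; it splits in-order into left and right subtrees.
Root 21: left subtree has 0 nodes { }, right has 6 {29, 22, 36, 20, 17, 10}.
  Root 20: left subtree has 3 nodes {29, 22, 36}, right has 2 {17, 10}.
    Root 36: left subtree has 2 nodes {29, 22}, right has 0 { }.
      Root 29: left subtree has 0 nodes { }, right has 1 {22}.
    Root 10: left subtree has 1 node {17}, right has 0 { }.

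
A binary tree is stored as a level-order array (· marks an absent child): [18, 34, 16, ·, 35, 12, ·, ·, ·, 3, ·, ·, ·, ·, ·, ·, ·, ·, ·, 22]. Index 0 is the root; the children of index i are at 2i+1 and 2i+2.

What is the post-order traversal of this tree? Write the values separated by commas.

22, 3, 35, 34, 12, 16, 18

Post-order visits the left subtree, then the right subtree, then the node.
At 18: go left to 34.
  At 34: no left child.
  At 34: go right to 35.
    At 35: go left to 3.
      At 3: go left to 22.
        22 is a leaf — visit 22.
      At 3: no right child.
      Visit 3.
    At 35: no right child.
    Visit 35.
  Visit 34.
At 18: go right to 16.
  At 16: go left to 12.
    12 is a leaf — visit 12.
  At 16: no right child.
  Visit 16.
Visit 18.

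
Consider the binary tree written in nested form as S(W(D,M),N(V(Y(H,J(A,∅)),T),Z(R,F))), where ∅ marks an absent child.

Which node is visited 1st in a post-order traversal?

Post-order visits the left subtree, then the right subtree, then the node.
At S: go left to W.
  At W: go left to D.
    D is a leaf — visit D.
  At W: go right to M.
    M is a leaf — visit M.
  Visit W.
At S: go right to N.
  At N: go left to V.
    At V: go left to Y.
      At Y: go left to H.
        H is a leaf — visit H.
      At Y: go right to J.
        At J: go left to A.
          A is a leaf — visit A.
        At J: no right child.
        Visit J.
      Visit Y.
    At V: go right to T.
      T is a leaf — visit T.
    Visit V.
  At N: go right to Z.
    At Z: go left to R.
      R is a leaf — visit R.
    At Z: go right to F.
      F is a leaf — visit F.
    Visit Z.
  Visit N.
Visit S.
Full post-order sequence: D, M, W, H, A, J, Y, T, V, R, F, Z, N, S.

D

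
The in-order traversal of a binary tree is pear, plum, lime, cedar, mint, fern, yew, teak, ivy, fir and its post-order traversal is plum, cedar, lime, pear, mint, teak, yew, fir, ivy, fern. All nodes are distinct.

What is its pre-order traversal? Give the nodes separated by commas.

fern, mint, pear, lime, plum, cedar, ivy, yew, teak, fir

The last element of post-order is the root; it splits in-order into left and right subtrees.
Root fern: left subtree has 5 nodes {pear, plum, lime, cedar, mint}, right has 4 {yew, teak, ivy, fir}.
  Root mint: left subtree has 4 nodes {pear, plum, lime, cedar}, right has 0 { }.
    Root pear: left subtree has 0 nodes { }, right has 3 {plum, lime, cedar}.
      Root lime: left subtree has 1 node {plum}, right has 1 {cedar}.
  Root ivy: left subtree has 2 nodes {yew, teak}, right has 1 {fir}.
    Root yew: left subtree has 0 nodes { }, right has 1 {teak}.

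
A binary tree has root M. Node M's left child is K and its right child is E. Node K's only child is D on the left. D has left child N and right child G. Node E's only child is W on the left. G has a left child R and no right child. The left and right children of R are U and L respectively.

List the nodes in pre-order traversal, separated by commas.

Pre-order visits the node, then its left subtree, then its right subtree.
Visit M.
At M: go left to K.
  Visit K.
  At K: go left to D.
    Visit D.
    At D: go left to N.
      N is a leaf — visit N.
    At D: go right to G.
      Visit G.
      At G: go left to R.
        Visit R.
        At R: go left to U.
          U is a leaf — visit U.
        At R: go right to L.
          L is a leaf — visit L.
      At G: no right child.
  At K: no right child.
At M: go right to E.
  Visit E.
  At E: go left to W.
    W is a leaf — visit W.
  At E: no right child.

M, K, D, N, G, R, U, L, E, W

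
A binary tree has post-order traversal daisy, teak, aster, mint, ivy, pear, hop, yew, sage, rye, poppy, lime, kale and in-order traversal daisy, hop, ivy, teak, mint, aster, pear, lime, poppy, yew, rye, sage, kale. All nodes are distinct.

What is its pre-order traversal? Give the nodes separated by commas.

kale, lime, hop, daisy, pear, ivy, mint, teak, aster, poppy, rye, yew, sage

The last element of post-order is the root; it splits in-order into left and right subtrees.
Root kale: left subtree has 12 nodes {daisy, hop, ivy, teak, mint, aster, pear, lime, poppy, yew, rye, sage}, right has 0 { }.
  Root lime: left subtree has 7 nodes {daisy, hop, ivy, teak, mint, aster, pear}, right has 4 {poppy, yew, rye, sage}.
    Root hop: left subtree has 1 node {daisy}, right has 5 {ivy, teak, mint, aster, pear}.
      Root pear: left subtree has 4 nodes {ivy, teak, mint, aster}, right has 0 { }.
        Root ivy: left subtree has 0 nodes { }, right has 3 {teak, mint, aster}.
          Root mint: left subtree has 1 node {teak}, right has 1 {aster}.
    Root poppy: left subtree has 0 nodes { }, right has 3 {yew, rye, sage}.
      Root rye: left subtree has 1 node {yew}, right has 1 {sage}.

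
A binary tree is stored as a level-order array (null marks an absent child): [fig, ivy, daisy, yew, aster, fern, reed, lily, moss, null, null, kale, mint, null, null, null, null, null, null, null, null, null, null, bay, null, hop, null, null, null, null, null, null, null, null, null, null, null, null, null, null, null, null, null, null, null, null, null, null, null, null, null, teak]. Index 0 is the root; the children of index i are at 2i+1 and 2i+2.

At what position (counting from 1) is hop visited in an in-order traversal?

11

In-order visits the left subtree, then the node, then the right subtree.
At fig: go left to ivy.
  At ivy: go left to yew.
    At yew: go left to lily.
      lily is a leaf — visit lily.
    Visit yew.
    At yew: go right to moss.
      moss is a leaf — visit moss.
  Visit ivy.
  At ivy: go right to aster.
    aster is a leaf — visit aster.
Visit fig.
At fig: go right to daisy.
  At daisy: go left to fern.
    At fern: go left to kale.
      At kale: go left to bay.
        bay is a leaf — visit bay.
      Visit kale.
      At kale: no right child.
    Visit fern.
    At fern: go right to mint.
      At mint: go left to hop.
        At hop: go left to teak.
          teak is a leaf — visit teak.
        Visit hop.
        At hop: no right child.
      Visit mint.
      At mint: no right child.
  Visit daisy.
  At daisy: go right to reed.
    reed is a leaf — visit reed.
Full in-order sequence: lily, yew, moss, ivy, aster, fig, bay, kale, fern, teak, hop, mint, daisy, reed.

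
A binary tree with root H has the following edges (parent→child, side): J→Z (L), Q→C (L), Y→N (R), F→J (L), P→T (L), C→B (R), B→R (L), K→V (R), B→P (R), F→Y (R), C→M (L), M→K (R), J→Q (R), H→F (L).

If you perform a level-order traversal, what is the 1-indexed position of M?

Level-order visits nodes level by level from the root, left to right within each level.
Level 0: H
Level 1: F
Level 2: J, Y
Level 3: Z, Q, N
Level 4: C
Level 5: M, B
Level 6: K, R, P
Level 7: V, T
Full level-order sequence: H, F, J, Y, Z, Q, N, C, M, B, K, R, P, V, T.

9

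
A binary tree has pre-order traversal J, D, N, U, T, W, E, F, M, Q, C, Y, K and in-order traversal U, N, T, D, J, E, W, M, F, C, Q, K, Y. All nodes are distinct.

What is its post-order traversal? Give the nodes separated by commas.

U, T, N, D, E, M, C, K, Y, Q, F, W, J

The first element of pre-order is the root; it splits in-order into left and right subtrees.
Root J: left subtree has 4 nodes {U, N, T, D}, right has 8 {E, W, M, F, C, Q, K, Y}.
  Root D: left subtree has 3 nodes {U, N, T}, right has 0 { }.
    Root N: left subtree has 1 node {U}, right has 1 {T}.
  Root W: left subtree has 1 node {E}, right has 6 {M, F, C, Q, K, Y}.
    Root F: left subtree has 1 node {M}, right has 4 {C, Q, K, Y}.
      Root Q: left subtree has 1 node {C}, right has 2 {K, Y}.
        Root Y: left subtree has 1 node {K}, right has 0 { }.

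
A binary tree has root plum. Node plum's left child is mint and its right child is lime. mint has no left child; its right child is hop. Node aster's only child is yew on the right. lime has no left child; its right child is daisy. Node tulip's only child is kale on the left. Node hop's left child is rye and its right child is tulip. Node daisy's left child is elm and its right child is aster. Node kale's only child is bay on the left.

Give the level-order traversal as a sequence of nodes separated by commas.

Level-order visits nodes level by level from the root, left to right within each level.
Level 0: plum
Level 1: mint, lime
Level 2: hop, daisy
Level 3: rye, tulip, elm, aster
Level 4: kale, yew
Level 5: bay

plum, mint, lime, hop, daisy, rye, tulip, elm, aster, kale, yew, bay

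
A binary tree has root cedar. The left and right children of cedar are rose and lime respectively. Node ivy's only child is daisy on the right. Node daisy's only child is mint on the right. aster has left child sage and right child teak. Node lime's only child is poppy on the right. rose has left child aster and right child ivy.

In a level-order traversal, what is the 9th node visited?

Level-order visits nodes level by level from the root, left to right within each level.
Level 0: cedar
Level 1: rose, lime
Level 2: aster, ivy, poppy
Level 3: sage, teak, daisy
Level 4: mint
Full level-order sequence: cedar, rose, lime, aster, ivy, poppy, sage, teak, daisy, mint.

daisy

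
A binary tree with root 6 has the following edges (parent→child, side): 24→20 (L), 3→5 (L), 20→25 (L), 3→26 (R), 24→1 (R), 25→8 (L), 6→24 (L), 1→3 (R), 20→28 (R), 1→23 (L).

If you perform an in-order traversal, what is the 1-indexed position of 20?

In-order visits the left subtree, then the node, then the right subtree.
At 6: go left to 24.
  At 24: go left to 20.
    At 20: go left to 25.
      At 25: go left to 8.
        8 is a leaf — visit 8.
      Visit 25.
      At 25: no right child.
    Visit 20.
    At 20: go right to 28.
      28 is a leaf — visit 28.
  Visit 24.
  At 24: go right to 1.
    At 1: go left to 23.
      23 is a leaf — visit 23.
    Visit 1.
    At 1: go right to 3.
      At 3: go left to 5.
        5 is a leaf — visit 5.
      Visit 3.
      At 3: go right to 26.
        26 is a leaf — visit 26.
Visit 6.
At 6: no right child.
Full in-order sequence: 8, 25, 20, 28, 24, 23, 1, 5, 3, 26, 6.

3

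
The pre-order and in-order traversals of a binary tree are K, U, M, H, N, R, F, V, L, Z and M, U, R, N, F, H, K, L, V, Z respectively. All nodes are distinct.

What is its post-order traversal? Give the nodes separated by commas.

The first element of pre-order is the root; it splits in-order into left and right subtrees.
Root K: left subtree has 6 nodes {M, U, R, N, F, H}, right has 3 {L, V, Z}.
  Root U: left subtree has 1 node {M}, right has 4 {R, N, F, H}.
    Root H: left subtree has 3 nodes {R, N, F}, right has 0 { }.
      Root N: left subtree has 1 node {R}, right has 1 {F}.
  Root V: left subtree has 1 node {L}, right has 1 {Z}.

M, R, F, N, H, U, L, Z, V, K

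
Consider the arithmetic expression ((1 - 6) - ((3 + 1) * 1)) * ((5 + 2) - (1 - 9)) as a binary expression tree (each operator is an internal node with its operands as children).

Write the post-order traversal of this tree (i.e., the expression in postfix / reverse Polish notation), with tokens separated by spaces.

1 6 - 3 1 + 1 * - 5 2 + 1 9 - - *

Post-order on an expression tree gives postfix notation: for each operator, emit left operand, right operand, then the operator.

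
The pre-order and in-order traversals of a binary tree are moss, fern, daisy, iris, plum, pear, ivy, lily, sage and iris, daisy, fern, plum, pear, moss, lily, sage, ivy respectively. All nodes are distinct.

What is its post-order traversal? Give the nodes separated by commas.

iris, daisy, pear, plum, fern, sage, lily, ivy, moss

The first element of pre-order is the root; it splits in-order into left and right subtrees.
Root moss: left subtree has 5 nodes {iris, daisy, fern, plum, pear}, right has 3 {lily, sage, ivy}.
  Root fern: left subtree has 2 nodes {iris, daisy}, right has 2 {plum, pear}.
    Root daisy: left subtree has 1 node {iris}, right has 0 { }.
    Root plum: left subtree has 0 nodes { }, right has 1 {pear}.
  Root ivy: left subtree has 2 nodes {lily, sage}, right has 0 { }.
    Root lily: left subtree has 0 nodes { }, right has 1 {sage}.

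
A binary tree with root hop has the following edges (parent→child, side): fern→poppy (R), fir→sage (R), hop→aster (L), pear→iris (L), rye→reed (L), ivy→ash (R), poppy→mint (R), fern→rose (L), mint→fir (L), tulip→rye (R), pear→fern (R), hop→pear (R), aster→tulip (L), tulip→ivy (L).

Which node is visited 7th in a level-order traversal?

ivy

Level-order visits nodes level by level from the root, left to right within each level.
Level 0: hop
Level 1: aster, pear
Level 2: tulip, iris, fern
Level 3: ivy, rye, rose, poppy
Level 4: ash, reed, mint
Level 5: fir
Level 6: sage
Full level-order sequence: hop, aster, pear, tulip, iris, fern, ivy, rye, rose, poppy, ash, reed, mint, fir, sage.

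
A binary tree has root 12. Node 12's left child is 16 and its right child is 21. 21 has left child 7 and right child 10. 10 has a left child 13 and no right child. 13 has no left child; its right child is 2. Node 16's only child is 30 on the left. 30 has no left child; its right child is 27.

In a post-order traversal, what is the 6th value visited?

13

Post-order visits the left subtree, then the right subtree, then the node.
At 12: go left to 16.
  At 16: go left to 30.
    At 30: no left child.
    At 30: go right to 27.
      27 is a leaf — visit 27.
    Visit 30.
  At 16: no right child.
  Visit 16.
At 12: go right to 21.
  At 21: go left to 7.
    7 is a leaf — visit 7.
  At 21: go right to 10.
    At 10: go left to 13.
      At 13: no left child.
      At 13: go right to 2.
        2 is a leaf — visit 2.
      Visit 13.
    At 10: no right child.
    Visit 10.
  Visit 21.
Visit 12.
Full post-order sequence: 27, 30, 16, 7, 2, 13, 10, 21, 12.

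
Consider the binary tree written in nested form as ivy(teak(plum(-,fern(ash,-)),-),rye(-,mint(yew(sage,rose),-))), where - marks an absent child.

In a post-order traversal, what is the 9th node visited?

Post-order visits the left subtree, then the right subtree, then the node.
At ivy: go left to teak.
  At teak: go left to plum.
    At plum: no left child.
    At plum: go right to fern.
      At fern: go left to ash.
        ash is a leaf — visit ash.
      At fern: no right child.
      Visit fern.
    Visit plum.
  At teak: no right child.
  Visit teak.
At ivy: go right to rye.
  At rye: no left child.
  At rye: go right to mint.
    At mint: go left to yew.
      At yew: go left to sage.
        sage is a leaf — visit sage.
      At yew: go right to rose.
        rose is a leaf — visit rose.
      Visit yew.
    At mint: no right child.
    Visit mint.
  Visit rye.
Visit ivy.
Full post-order sequence: ash, fern, plum, teak, sage, rose, yew, mint, rye, ivy.

rye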